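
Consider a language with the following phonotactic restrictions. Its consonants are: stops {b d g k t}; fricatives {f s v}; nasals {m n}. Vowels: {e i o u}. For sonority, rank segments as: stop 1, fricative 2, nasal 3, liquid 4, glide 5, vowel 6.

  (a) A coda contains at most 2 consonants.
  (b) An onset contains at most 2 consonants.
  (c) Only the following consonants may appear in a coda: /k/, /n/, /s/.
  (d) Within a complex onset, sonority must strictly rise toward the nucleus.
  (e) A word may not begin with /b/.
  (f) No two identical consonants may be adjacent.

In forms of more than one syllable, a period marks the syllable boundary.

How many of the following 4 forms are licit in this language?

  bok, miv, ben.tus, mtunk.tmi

bok — violates constraint (e): word begins with /b/ → illicit
miv — violates constraint (c): syllable 1 coda contains /v/, which is not a licensed coda consonant → illicit
ben.tus — violates constraint (e): word begins with /b/ → illicit
mtunk.tmi — violates constraint (d): syllable 1 onset /mt/: /m/ (nasal, 3) → /t/ (stop, 1) does not rise → illicit
No form is licit → 0.

0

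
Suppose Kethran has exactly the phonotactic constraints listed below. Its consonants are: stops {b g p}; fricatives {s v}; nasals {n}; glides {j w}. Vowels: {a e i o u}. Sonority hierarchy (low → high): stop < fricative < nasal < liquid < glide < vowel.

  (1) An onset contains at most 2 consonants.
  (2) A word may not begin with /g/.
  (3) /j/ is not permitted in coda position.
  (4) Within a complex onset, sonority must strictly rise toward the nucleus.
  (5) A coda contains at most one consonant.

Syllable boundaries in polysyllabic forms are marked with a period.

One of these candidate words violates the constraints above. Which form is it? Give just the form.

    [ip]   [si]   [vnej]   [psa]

[vnej]

[ip] — σ1 onset /∅/, coda /p/ ok → permitted
[si] — σ1 onset /s/, coda /∅/ ok → permitted
[vnej] — violates constraint 3: syllable 1 coda contains /j/ → not permitted
[psa] — σ1 onset /ps/ (1→2 rises), coda /∅/ ok → permitted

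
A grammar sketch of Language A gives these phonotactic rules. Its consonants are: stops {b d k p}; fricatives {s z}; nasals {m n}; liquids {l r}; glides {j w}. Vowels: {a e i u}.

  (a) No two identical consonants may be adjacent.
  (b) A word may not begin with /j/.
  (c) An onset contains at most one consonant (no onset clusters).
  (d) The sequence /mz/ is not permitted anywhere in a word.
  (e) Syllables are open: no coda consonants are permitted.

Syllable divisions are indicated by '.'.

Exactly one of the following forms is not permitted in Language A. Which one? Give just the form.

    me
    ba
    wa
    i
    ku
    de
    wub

me — σ1 onset /m/, coda /∅/ ok → permitted
ba — σ1 onset /b/, coda /∅/ ok → permitted
wa — σ1 onset /w/, coda /∅/ ok → permitted
i — σ1 onset /∅/, coda /∅/ ok → permitted
ku — σ1 onset /k/, coda /∅/ ok → permitted
de — σ1 onset /d/, coda /∅/ ok → permitted
wub — violates constraint (e): syllable 1 coda /b/ has 1 consonant (> 0) → not permitted

wub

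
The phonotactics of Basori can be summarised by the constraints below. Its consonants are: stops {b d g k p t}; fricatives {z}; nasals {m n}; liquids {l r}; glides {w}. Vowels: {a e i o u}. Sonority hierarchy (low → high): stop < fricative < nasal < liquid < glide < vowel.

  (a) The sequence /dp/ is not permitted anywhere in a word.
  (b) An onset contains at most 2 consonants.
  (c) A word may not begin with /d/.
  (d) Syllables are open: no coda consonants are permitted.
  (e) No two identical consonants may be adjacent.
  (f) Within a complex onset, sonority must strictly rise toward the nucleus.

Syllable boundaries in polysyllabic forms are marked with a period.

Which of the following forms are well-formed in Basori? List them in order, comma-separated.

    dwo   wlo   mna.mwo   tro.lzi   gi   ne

dwo — violates constraint (c): word begins with /d/ → ill-formed
wlo — violates constraint (f): syllable 1 onset /wl/: /w/ (glide, 5) → /l/ (liquid, 4) does not rise → ill-formed
mna.mwo — violates constraint (f): syllable 1 onset /mn/: /m/ (nasal, 3) → /n/ (nasal, 3) does not rise → ill-formed
tro.lzi — violates constraint (f): syllable 2 onset /lz/: /l/ (liquid, 4) → /z/ (fricative, 2) does not rise → ill-formed
gi — σ1 onset /g/, coda /∅/ ok → well-formed
ne — σ1 onset /n/, coda /∅/ ok → well-formed

gi, ne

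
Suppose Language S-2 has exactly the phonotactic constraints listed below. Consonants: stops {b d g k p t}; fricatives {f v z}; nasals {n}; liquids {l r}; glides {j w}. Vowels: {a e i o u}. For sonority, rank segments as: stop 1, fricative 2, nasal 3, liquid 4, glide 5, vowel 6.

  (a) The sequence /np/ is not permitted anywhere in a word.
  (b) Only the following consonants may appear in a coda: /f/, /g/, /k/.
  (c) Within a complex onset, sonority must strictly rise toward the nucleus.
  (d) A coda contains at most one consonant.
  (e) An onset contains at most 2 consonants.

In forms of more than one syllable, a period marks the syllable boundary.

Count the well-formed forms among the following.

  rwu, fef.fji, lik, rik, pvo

5

rwu — σ1 onset /rw/ (4→5 rises), coda /∅/ ok → well-formed
fef.fji — σ1 onset /f/, coda /f/ ok; σ2 onset /fj/ (2→5 rises), coda /∅/ ok → well-formed
lik — σ1 onset /l/, coda /k/ ok → well-formed
rik — σ1 onset /r/, coda /k/ ok → well-formed
pvo — σ1 onset /pv/ (1→2 rises), coda /∅/ ok → well-formed
Well-formed: rwu, fef.fji, lik, rik, pvo → 5.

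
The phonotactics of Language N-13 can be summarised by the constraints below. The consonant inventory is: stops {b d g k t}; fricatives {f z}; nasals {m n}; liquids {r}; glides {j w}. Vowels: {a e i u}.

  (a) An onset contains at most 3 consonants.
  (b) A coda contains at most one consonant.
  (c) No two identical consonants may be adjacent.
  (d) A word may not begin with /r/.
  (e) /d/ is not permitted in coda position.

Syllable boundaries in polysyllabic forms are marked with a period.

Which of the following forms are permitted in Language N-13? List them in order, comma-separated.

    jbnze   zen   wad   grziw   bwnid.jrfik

jbnze — violates constraint (a): syllable 1 onset /jbnz/ has 4 consonants (> 3) → not permitted
zen — σ1 onset /z/, coda /n/ ok → permitted
wad — violates constraint (e): syllable 1 coda contains /d/ → not permitted
grziw — σ1 onset /grz/ (3C), coda /w/ ok → permitted
bwnid.jrfik — violates constraint (e): syllable 1 coda contains /d/ → not permitted

zen, grziw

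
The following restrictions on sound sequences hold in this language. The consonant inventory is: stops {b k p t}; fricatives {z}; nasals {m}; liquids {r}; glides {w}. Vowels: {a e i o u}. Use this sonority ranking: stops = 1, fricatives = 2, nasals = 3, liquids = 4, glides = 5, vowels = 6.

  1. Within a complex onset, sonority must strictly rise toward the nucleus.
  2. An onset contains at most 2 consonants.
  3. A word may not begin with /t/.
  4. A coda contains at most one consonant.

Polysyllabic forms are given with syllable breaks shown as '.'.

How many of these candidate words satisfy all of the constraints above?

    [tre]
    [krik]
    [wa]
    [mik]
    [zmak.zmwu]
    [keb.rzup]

3

[tre] — violates constraint 3: word begins with /t/ → illicit
[krik] — σ1 onset /kr/ (1→4 rises), coda /k/ ok → licit
[wa] — σ1 onset /w/, coda /∅/ ok → licit
[mik] — σ1 onset /m/, coda /k/ ok → licit
[zmak.zmwu] — violates constraint 2: syllable 2 onset /zmw/ has 3 consonants (> 2) → illicit
[keb.rzup] — violates constraint 1: syllable 2 onset /rz/: /r/ (liquid, 4) → /z/ (fricative, 2) does not rise → illicit
Licit: [krik], [wa], [mik] → 3.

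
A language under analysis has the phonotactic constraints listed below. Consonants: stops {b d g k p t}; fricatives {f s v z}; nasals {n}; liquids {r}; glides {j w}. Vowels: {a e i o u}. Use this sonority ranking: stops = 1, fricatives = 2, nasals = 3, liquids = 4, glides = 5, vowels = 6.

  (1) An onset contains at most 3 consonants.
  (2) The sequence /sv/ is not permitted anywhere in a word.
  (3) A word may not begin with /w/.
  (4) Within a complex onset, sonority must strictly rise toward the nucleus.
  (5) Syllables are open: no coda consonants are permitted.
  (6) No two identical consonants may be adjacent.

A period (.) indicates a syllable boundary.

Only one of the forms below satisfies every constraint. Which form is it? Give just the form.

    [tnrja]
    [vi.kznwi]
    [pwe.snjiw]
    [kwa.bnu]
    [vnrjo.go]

[tnrja] — violates constraint 1: syllable 1 onset /tnrj/ has 4 consonants (> 3) → phonotactically illegal
[vi.kznwi] — violates constraint 1: syllable 2 onset /kznw/ has 4 consonants (> 3) → phonotactically illegal
[pwe.snjiw] — violates constraint 5: syllable 2 coda /w/ has 1 consonant (> 0) → phonotactically illegal
[kwa.bnu] — σ1 onset /kw/ (1→5 rises), coda /∅/ ok; σ2 onset /bn/ (1→3 rises), coda /∅/ ok → phonotactically legal
[vnrjo.go] — violates constraint 1: syllable 1 onset /vnrj/ has 4 consonants (> 3) → phonotactically illegal

[kwa.bnu]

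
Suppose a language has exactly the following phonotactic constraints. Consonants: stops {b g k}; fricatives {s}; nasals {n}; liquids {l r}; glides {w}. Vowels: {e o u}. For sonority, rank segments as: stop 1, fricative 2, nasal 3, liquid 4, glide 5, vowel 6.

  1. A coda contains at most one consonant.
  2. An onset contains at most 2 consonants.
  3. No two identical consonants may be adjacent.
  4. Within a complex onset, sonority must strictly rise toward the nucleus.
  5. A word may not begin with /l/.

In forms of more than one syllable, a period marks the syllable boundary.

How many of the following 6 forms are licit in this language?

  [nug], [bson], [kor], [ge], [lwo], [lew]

4

[nug] — σ1 onset /n/, coda /g/ ok → licit
[bson] — σ1 onset /bs/ (1→2 rises), coda /n/ ok → licit
[kor] — σ1 onset /k/, coda /r/ ok → licit
[ge] — σ1 onset /g/, coda /∅/ ok → licit
[lwo] — violates constraint 5: word begins with /l/ → illicit
[lew] — violates constraint 5: word begins with /l/ → illicit
Licit: [nug], [bson], [kor], [ge] → 4.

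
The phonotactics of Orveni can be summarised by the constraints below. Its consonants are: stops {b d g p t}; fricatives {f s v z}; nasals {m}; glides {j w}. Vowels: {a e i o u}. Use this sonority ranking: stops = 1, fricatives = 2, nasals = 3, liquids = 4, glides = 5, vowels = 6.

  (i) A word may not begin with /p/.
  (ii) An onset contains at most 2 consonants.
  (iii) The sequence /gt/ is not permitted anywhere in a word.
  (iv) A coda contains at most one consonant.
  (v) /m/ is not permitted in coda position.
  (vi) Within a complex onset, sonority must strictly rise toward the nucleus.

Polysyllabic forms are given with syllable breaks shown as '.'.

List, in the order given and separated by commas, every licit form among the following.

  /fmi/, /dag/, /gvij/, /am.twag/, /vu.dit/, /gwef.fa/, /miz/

/fmi/ — σ1 onset /fm/ (2→3 rises), coda /∅/ ok → licit
/dag/ — σ1 onset /d/, coda /g/ ok → licit
/gvij/ — σ1 onset /gv/ (1→2 rises), coda /j/ ok → licit
/am.twag/ — violates constraint (v): syllable 1 coda contains /m/ → illicit
/vu.dit/ — σ1 onset /v/, coda /∅/ ok; σ2 onset /d/, coda /t/ ok → licit
/gwef.fa/ — σ1 onset /gw/ (1→5 rises), coda /f/ ok; σ2 onset /f/, coda /∅/ ok → licit
/miz/ — σ1 onset /m/, coda /z/ ok → licit

/fmi/, /dag/, /gvij/, /vu.dit/, /gwef.fa/, /miz/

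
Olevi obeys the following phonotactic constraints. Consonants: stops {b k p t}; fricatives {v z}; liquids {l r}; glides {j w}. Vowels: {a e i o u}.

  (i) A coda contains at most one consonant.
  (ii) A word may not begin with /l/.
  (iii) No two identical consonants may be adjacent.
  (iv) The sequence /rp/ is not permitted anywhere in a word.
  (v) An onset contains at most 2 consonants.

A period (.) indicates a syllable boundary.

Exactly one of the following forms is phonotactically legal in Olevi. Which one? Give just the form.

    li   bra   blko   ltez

bra

li — violates constraint (ii): word begins with /l/ → phonotactically illegal
bra — σ1 onset /br/ (2C), coda /∅/ ok → phonotactically legal
blko — violates constraint (v): syllable 1 onset /blk/ has 3 consonants (> 2) → phonotactically illegal
ltez — violates constraint (ii): word begins with /l/ → phonotactically illegal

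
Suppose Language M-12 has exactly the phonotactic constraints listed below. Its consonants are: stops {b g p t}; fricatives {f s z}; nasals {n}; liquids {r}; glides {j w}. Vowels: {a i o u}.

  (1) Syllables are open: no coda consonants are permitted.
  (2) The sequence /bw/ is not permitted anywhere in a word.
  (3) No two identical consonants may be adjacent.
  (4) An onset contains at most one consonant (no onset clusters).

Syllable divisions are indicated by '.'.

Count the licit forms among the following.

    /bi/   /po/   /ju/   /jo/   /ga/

/bi/ — σ1 onset /b/, coda /∅/ ok → licit
/po/ — σ1 onset /p/, coda /∅/ ok → licit
/ju/ — σ1 onset /j/, coda /∅/ ok → licit
/jo/ — σ1 onset /j/, coda /∅/ ok → licit
/ga/ — σ1 onset /g/, coda /∅/ ok → licit
Licit: /bi/, /po/, /ju/, /jo/, /ga/ → 5.

5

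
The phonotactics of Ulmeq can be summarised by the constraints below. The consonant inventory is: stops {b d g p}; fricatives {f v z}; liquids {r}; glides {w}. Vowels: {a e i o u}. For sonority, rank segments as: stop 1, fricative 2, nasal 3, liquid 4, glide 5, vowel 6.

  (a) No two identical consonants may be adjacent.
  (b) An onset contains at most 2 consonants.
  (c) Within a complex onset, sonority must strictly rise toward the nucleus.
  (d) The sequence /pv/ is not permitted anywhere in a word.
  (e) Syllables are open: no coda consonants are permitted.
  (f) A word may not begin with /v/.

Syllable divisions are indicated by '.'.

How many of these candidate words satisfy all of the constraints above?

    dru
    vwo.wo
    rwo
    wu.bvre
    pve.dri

dru — σ1 onset /dr/ (1→4 rises), coda /∅/ ok → licit
vwo.wo — violates constraint (f): word begins with /v/ → illicit
rwo — σ1 onset /rw/ (4→5 rises), coda /∅/ ok → licit
wu.bvre — violates constraint (b): syllable 2 onset /bvr/ has 3 consonants (> 2) → illicit
pve.dri — violates constraint (d): contains banned sequence /pv/ → illicit
Licit: dru, rwo → 2.

2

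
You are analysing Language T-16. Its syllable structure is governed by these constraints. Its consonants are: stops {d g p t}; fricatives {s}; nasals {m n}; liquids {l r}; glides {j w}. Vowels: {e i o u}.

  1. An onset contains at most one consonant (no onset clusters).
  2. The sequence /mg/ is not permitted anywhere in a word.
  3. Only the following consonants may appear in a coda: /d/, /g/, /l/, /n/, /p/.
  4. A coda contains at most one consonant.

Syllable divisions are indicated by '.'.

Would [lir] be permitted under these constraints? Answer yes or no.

[lir] — violates constraint 3: syllable 1 coda contains /r/, which is not a licensed coda consonant → not permitted

no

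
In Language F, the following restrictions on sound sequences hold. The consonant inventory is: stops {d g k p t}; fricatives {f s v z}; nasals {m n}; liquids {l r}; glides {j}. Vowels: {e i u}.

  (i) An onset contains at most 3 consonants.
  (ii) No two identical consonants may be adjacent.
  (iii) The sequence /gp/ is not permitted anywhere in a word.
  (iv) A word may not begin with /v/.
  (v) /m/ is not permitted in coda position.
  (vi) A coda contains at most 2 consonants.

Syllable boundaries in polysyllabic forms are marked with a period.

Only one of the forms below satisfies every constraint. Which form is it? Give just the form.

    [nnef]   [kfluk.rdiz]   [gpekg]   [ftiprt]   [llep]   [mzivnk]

[kfluk.rdiz]

[nnef] — violates constraint (ii): adjacent identical consonants /nn/ → ill-formed
[kfluk.rdiz] — σ1 onset /kfl/ (3C), coda /k/ ok; σ2 onset /rd/ (2C), coda /z/ ok → well-formed
[gpekg] — violates constraint (iii): contains banned sequence /gp/ → ill-formed
[ftiprt] — violates constraint (vi): syllable 1 coda /prt/ has 3 consonants (> 2) → ill-formed
[llep] — violates constraint (ii): adjacent identical consonants /ll/ → ill-formed
[mzivnk] — violates constraint (vi): syllable 1 coda /vnk/ has 3 consonants (> 2) → ill-formed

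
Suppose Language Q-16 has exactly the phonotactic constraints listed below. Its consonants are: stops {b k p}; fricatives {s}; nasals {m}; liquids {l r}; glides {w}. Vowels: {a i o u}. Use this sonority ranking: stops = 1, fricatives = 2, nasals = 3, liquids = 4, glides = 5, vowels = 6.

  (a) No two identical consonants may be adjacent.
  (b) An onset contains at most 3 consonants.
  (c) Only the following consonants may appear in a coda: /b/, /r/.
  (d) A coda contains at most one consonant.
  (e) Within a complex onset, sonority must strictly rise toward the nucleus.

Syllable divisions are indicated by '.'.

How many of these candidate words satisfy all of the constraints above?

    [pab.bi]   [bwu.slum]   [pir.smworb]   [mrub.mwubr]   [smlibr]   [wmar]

0

[pab.bi] — violates constraint (a): adjacent identical consonants /bb/ → not permitted
[bwu.slum] — violates constraint (c): syllable 2 coda contains /m/, which is not a licensed coda consonant → not permitted
[pir.smworb] — violates constraint (d): syllable 2 coda /rb/ has 2 consonants (> 1) → not permitted
[mrub.mwubr] — violates constraint (d): syllable 2 coda /br/ has 2 consonants (> 1) → not permitted
[smlibr] — violates constraint (d): syllable 1 coda /br/ has 2 consonants (> 1) → not permitted
[wmar] — violates constraint (e): syllable 1 onset /wm/: /w/ (glide, 5) → /m/ (nasal, 3) does not rise → not permitted
No form is permitted → 0.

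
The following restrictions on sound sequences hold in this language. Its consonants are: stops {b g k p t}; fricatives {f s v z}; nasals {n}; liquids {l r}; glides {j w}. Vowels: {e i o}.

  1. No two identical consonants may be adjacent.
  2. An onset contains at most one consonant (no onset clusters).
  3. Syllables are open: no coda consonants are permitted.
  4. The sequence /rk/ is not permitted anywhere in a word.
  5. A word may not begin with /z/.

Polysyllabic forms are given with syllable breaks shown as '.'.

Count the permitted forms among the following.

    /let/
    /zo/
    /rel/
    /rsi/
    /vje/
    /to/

1

/let/ — violates constraint 3: syllable 1 coda /t/ has 1 consonant (> 0) → not permitted
/zo/ — violates constraint 5: word begins with /z/ → not permitted
/rel/ — violates constraint 3: syllable 1 coda /l/ has 1 consonant (> 0) → not permitted
/rsi/ — violates constraint 2: syllable 1 onset /rs/ has 2 consonants (> 1) → not permitted
/vje/ — violates constraint 2: syllable 1 onset /vj/ has 2 consonants (> 1) → not permitted
/to/ — σ1 onset /t/, coda /∅/ ok → permitted
Permitted: /to/ → 1.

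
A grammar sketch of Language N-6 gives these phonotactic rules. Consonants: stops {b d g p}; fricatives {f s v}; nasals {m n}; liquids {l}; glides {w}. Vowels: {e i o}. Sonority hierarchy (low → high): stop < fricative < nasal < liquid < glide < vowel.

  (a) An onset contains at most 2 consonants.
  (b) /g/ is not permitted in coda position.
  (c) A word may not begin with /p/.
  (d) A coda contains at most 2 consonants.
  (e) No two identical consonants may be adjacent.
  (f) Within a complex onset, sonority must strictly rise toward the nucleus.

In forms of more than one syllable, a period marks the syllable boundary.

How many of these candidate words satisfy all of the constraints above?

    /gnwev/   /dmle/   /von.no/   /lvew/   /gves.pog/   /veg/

0

/gnwev/ — violates constraint (a): syllable 1 onset /gnw/ has 3 consonants (> 2) → not permitted
/dmle/ — violates constraint (a): syllable 1 onset /dml/ has 3 consonants (> 2) → not permitted
/von.no/ — violates constraint (e): adjacent identical consonants /nn/ → not permitted
/lvew/ — violates constraint (f): syllable 1 onset /lv/: /l/ (liquid, 4) → /v/ (fricative, 2) does not rise → not permitted
/gves.pog/ — violates constraint (b): syllable 2 coda contains /g/ → not permitted
/veg/ — violates constraint (b): syllable 1 coda contains /g/ → not permitted
No form is permitted → 0.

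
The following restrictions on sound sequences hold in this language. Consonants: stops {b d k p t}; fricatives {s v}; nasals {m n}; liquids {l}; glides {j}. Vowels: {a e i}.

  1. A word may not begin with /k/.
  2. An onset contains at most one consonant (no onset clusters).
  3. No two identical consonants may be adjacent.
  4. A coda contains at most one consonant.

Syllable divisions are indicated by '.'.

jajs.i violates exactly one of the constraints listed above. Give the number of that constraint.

jajs.i: syllable 1 coda /js/ has 2 consonants (> 1).
This is a violation of constraint 4: "A coda contains at most one consonant."
The remaining constraints (1, 2, 3) are satisfied.

4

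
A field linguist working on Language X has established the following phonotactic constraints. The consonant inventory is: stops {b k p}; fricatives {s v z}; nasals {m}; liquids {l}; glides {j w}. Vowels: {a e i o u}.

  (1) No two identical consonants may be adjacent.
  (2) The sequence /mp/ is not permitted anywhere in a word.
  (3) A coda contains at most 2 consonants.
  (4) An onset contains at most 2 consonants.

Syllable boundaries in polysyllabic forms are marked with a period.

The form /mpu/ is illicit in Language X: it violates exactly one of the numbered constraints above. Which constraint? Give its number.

/mpu/: contains banned sequence /mp/.
This is a violation of constraint 2: "The sequence /mp/ is not permitted anywhere in a word."
The remaining constraints (1, 3, 4) are satisfied.

2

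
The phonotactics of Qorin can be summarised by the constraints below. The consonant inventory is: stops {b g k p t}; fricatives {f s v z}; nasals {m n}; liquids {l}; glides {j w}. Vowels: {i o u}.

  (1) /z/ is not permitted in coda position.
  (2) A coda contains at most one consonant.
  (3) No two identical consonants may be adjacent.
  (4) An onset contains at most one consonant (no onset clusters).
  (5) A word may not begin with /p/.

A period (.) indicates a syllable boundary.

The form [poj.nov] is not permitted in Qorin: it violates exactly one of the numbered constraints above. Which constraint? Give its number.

5

[poj.nov]: word begins with /p/.
This is a violation of constraint 5: "A word may not begin with /p/."
The remaining constraints (1, 2, 3, 4) are satisfied.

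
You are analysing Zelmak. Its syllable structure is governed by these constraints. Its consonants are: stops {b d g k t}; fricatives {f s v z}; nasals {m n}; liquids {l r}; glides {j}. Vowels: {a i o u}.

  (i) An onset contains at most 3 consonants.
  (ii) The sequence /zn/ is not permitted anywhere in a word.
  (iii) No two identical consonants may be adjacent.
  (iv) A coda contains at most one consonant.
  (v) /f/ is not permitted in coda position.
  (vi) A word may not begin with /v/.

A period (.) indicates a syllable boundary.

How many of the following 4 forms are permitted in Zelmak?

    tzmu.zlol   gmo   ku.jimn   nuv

3

tzmu.zlol — σ1 onset /tzm/ (3C), coda /∅/ ok; σ2 onset /zl/ (2C), coda /l/ ok → permitted
gmo — σ1 onset /gm/ (2C), coda /∅/ ok → permitted
ku.jimn — violates constraint (iv): syllable 2 coda /mn/ has 2 consonants (> 1) → not permitted
nuv — σ1 onset /n/, coda /v/ ok → permitted
Permitted: tzmu.zlol, gmo, nuv → 3.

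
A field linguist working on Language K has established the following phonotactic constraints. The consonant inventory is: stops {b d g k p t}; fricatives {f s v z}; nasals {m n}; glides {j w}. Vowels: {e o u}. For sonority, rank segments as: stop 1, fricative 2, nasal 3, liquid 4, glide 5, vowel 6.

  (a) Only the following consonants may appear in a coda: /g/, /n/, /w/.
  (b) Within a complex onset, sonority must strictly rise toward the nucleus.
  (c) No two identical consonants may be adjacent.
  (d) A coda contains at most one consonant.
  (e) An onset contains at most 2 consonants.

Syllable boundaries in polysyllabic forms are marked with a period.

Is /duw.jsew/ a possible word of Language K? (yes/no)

no

/duw.jsew/ — violates constraint (b): syllable 2 onset /js/: /j/ (glide, 5) → /s/ (fricative, 2) does not rise → ill-formed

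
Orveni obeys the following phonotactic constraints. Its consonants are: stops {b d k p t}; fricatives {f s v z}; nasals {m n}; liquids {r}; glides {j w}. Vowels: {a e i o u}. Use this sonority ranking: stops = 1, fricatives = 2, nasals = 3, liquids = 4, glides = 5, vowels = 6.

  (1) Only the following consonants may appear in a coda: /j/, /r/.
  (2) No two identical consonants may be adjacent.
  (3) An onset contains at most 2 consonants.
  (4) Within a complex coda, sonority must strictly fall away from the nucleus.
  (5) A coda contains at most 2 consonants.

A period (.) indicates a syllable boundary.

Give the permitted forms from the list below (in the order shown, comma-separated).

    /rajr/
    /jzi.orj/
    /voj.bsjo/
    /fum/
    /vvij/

/rajr/

/rajr/ — σ1 onset /r/, coda /jr/ (5→4 falls) ok → permitted
/jzi.orj/ — violates constraint 4: syllable 2 coda /rj/: /r/ (liquid, 4) → /j/ (glide, 5) does not fall → not permitted
/voj.bsjo/ — violates constraint 3: syllable 2 onset /bsj/ has 3 consonants (> 2) → not permitted
/fum/ — violates constraint 1: syllable 1 coda contains /m/, which is not a licensed coda consonant → not permitted
/vvij/ — violates constraint 2: adjacent identical consonants /vv/ → not permitted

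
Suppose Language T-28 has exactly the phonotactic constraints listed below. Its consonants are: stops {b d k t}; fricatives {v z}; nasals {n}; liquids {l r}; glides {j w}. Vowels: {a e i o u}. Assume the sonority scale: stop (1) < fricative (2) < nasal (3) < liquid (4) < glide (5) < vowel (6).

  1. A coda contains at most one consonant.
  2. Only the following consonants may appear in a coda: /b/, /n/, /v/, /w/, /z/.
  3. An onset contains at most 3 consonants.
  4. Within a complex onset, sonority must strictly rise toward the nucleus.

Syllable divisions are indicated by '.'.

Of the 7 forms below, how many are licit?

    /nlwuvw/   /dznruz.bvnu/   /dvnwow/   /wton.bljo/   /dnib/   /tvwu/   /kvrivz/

2

/nlwuvw/ — violates constraint 1: syllable 1 coda /vw/ has 2 consonants (> 1) → illicit
/dznruz.bvnu/ — violates constraint 3: syllable 1 onset /dznr/ has 4 consonants (> 3) → illicit
/dvnwow/ — violates constraint 3: syllable 1 onset /dvnw/ has 4 consonants (> 3) → illicit
/wton.bljo/ — violates constraint 4: syllable 1 onset /wt/: /w/ (glide, 5) → /t/ (stop, 1) does not rise → illicit
/dnib/ — σ1 onset /dn/ (1→3 rises), coda /b/ ok → licit
/tvwu/ — σ1 onset /tvw/ (1→2→5 rises), coda /∅/ ok → licit
/kvrivz/ — violates constraint 1: syllable 1 coda /vz/ has 2 consonants (> 1) → illicit
Licit: /dnib/, /tvwu/ → 2.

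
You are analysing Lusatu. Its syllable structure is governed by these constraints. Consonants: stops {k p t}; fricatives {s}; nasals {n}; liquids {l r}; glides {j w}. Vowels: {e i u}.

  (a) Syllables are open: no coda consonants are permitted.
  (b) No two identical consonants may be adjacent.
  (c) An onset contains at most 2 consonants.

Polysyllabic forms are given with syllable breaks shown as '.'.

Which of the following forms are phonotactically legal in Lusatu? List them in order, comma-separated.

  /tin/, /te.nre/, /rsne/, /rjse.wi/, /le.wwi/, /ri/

/te.nre/, /ri/

/tin/ — violates constraint (a): syllable 1 coda /n/ has 1 consonant (> 0) → phonotactically illegal
/te.nre/ — σ1 onset /t/, coda /∅/ ok; σ2 onset /nr/ (2C), coda /∅/ ok → phonotactically legal
/rsne/ — violates constraint (c): syllable 1 onset /rsn/ has 3 consonants (> 2) → phonotactically illegal
/rjse.wi/ — violates constraint (c): syllable 1 onset /rjs/ has 3 consonants (> 2) → phonotactically illegal
/le.wwi/ — violates constraint (b): adjacent identical consonants /ww/ → phonotactically illegal
/ri/ — σ1 onset /r/, coda /∅/ ok → phonotactically legal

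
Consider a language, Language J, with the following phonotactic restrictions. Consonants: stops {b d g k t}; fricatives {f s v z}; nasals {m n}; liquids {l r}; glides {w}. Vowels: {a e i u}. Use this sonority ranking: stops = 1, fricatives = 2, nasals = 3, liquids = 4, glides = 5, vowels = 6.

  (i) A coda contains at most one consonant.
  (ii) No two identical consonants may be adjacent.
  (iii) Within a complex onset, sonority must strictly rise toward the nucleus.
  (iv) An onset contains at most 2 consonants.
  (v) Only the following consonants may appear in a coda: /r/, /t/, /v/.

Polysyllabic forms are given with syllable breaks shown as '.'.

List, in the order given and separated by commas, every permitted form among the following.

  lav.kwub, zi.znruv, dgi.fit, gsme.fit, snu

lav.kwub — violates constraint (v): syllable 2 coda contains /b/, which is not a licensed coda consonant → not permitted
zi.znruv — violates constraint (iv): syllable 2 onset /znr/ has 3 consonants (> 2) → not permitted
dgi.fit — violates constraint (iii): syllable 1 onset /dg/: /d/ (stop, 1) → /g/ (stop, 1) does not rise → not permitted
gsme.fit — violates constraint (iv): syllable 1 onset /gsm/ has 3 consonants (> 2) → not permitted
snu — σ1 onset /sn/ (2→3 rises), coda /∅/ ok → permitted

snu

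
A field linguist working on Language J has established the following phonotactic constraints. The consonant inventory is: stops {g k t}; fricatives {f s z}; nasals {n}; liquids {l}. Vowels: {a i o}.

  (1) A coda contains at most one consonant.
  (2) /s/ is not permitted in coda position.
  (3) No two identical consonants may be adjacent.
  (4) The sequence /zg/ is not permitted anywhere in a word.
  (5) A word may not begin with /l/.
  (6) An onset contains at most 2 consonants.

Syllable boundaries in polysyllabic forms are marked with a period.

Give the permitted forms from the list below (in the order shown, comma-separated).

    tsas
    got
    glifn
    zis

tsas — violates constraint 2: syllable 1 coda contains /s/ → not permitted
got — σ1 onset /g/, coda /t/ ok → permitted
glifn — violates constraint 1: syllable 1 coda /fn/ has 2 consonants (> 1) → not permitted
zis — violates constraint 2: syllable 1 coda contains /s/ → not permitted

got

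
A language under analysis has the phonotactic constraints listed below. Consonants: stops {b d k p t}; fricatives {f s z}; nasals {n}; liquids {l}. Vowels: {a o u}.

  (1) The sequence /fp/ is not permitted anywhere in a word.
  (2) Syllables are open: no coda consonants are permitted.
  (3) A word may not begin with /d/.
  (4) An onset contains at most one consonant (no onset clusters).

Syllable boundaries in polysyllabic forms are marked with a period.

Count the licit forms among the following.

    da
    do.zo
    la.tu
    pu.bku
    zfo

1

da — violates constraint 3: word begins with /d/ → illicit
do.zo — violates constraint 3: word begins with /d/ → illicit
la.tu — σ1 onset /l/, coda /∅/ ok; σ2 onset /t/, coda /∅/ ok → licit
pu.bku — violates constraint 4: syllable 2 onset /bk/ has 2 consonants (> 1) → illicit
zfo — violates constraint 4: syllable 1 onset /zf/ has 2 consonants (> 1) → illicit
Licit: la.tu → 1.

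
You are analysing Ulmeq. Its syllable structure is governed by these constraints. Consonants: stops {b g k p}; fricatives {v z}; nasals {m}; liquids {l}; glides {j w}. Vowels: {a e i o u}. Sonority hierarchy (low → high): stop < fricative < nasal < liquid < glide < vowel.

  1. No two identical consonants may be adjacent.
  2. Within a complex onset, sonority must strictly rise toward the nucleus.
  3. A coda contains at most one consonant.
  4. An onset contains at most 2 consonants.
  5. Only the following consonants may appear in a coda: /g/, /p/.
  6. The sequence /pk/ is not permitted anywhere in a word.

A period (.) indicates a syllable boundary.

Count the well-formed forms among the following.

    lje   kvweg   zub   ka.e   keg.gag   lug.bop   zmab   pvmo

3

lje — σ1 onset /lj/ (4→5 rises), coda /∅/ ok → well-formed
kvweg — violates constraint 4: syllable 1 onset /kvw/ has 3 consonants (> 2) → ill-formed
zub — violates constraint 5: syllable 1 coda contains /b/, which is not a licensed coda consonant → ill-formed
ka.e — σ1 onset /k/, coda /∅/ ok; σ2 onset /∅/, coda /∅/ ok → well-formed
keg.gag — violates constraint 1: adjacent identical consonants /gg/ → ill-formed
lug.bop — σ1 onset /l/, coda /g/ ok; σ2 onset /b/, coda /p/ ok → well-formed
zmab — violates constraint 5: syllable 1 coda contains /b/, which is not a licensed coda consonant → ill-formed
pvmo — violates constraint 4: syllable 1 onset /pvm/ has 3 consonants (> 2) → ill-formed
Well-formed: lje, ka.e, lug.bop → 3.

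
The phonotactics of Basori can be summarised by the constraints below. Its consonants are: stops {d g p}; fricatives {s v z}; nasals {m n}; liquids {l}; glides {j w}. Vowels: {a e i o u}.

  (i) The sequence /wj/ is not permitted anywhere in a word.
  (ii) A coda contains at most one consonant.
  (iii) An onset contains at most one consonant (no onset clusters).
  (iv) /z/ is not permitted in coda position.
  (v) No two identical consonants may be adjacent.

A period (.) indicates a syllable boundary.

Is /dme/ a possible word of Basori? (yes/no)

no

/dme/ — violates constraint (iii): syllable 1 onset /dm/ has 2 consonants (> 1) → not permitted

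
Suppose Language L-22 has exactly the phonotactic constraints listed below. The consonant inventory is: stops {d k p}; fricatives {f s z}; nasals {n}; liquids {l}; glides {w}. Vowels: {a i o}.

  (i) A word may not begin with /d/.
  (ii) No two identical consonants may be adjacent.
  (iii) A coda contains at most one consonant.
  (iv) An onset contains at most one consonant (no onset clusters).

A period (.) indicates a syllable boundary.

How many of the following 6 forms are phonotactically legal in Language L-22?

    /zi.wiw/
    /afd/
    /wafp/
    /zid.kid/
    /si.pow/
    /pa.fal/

/zi.wiw/ — σ1 onset /z/, coda /∅/ ok; σ2 onset /w/, coda /w/ ok → phonotactically legal
/afd/ — violates constraint (iii): syllable 1 coda /fd/ has 2 consonants (> 1) → phonotactically illegal
/wafp/ — violates constraint (iii): syllable 1 coda /fp/ has 2 consonants (> 1) → phonotactically illegal
/zid.kid/ — σ1 onset /z/, coda /d/ ok; σ2 onset /k/, coda /d/ ok → phonotactically legal
/si.pow/ — σ1 onset /s/, coda /∅/ ok; σ2 onset /p/, coda /w/ ok → phonotactically legal
/pa.fal/ — σ1 onset /p/, coda /∅/ ok; σ2 onset /f/, coda /l/ ok → phonotactically legal
Phonotactically legal: /zi.wiw/, /zid.kid/, /si.pow/, /pa.fal/ → 4.

4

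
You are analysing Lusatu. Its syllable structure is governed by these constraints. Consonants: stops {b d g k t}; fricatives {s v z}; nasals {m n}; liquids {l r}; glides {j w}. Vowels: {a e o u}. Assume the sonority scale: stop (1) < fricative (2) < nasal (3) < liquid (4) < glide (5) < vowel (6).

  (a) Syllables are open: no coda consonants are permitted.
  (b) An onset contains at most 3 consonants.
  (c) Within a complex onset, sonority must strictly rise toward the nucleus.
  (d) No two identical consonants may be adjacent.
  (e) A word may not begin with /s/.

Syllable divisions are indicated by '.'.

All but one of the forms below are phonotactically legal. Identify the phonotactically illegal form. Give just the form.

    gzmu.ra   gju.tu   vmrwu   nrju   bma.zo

gzmu.ra — σ1 onset /gzm/ (1→2→3 rises), coda /∅/ ok; σ2 onset /r/, coda /∅/ ok → phonotactically legal
gju.tu — σ1 onset /gj/ (1→5 rises), coda /∅/ ok; σ2 onset /t/, coda /∅/ ok → phonotactically legal
vmrwu — violates constraint (b): syllable 1 onset /vmrw/ has 4 consonants (> 3) → phonotactically illegal
nrju — σ1 onset /nrj/ (3→4→5 rises), coda /∅/ ok → phonotactically legal
bma.zo — σ1 onset /bm/ (1→3 rises), coda /∅/ ok; σ2 onset /z/, coda /∅/ ok → phonotactically legal

vmrwu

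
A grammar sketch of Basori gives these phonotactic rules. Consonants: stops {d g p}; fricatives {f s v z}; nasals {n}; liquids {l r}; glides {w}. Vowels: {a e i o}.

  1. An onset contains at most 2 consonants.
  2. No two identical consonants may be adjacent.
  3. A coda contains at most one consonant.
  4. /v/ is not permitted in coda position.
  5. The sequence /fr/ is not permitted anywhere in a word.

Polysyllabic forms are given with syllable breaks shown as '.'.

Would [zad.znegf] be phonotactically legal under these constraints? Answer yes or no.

no

[zad.znegf] — violates constraint 3: syllable 2 coda /gf/ has 2 consonants (> 1) → phonotactically illegal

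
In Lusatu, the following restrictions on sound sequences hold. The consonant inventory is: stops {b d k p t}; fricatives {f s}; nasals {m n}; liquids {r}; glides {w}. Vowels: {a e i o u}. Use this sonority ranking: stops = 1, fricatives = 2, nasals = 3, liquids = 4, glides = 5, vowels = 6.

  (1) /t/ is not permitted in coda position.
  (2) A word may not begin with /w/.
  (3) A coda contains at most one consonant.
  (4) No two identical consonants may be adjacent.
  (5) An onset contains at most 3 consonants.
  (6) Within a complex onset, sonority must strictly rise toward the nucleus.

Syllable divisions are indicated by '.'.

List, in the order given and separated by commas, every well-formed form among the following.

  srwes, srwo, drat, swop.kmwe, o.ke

srwes, srwo, swop.kmwe, o.ke

srwes — σ1 onset /srw/ (2→4→5 rises), coda /s/ ok → well-formed
srwo — σ1 onset /srw/ (2→4→5 rises), coda /∅/ ok → well-formed
drat — violates constraint 1: syllable 1 coda contains /t/ → ill-formed
swop.kmwe — σ1 onset /sw/ (2→5 rises), coda /p/ ok; σ2 onset /kmw/ (1→3→5 rises), coda /∅/ ok → well-formed
o.ke — σ1 onset /∅/, coda /∅/ ok; σ2 onset /k/, coda /∅/ ok → well-formed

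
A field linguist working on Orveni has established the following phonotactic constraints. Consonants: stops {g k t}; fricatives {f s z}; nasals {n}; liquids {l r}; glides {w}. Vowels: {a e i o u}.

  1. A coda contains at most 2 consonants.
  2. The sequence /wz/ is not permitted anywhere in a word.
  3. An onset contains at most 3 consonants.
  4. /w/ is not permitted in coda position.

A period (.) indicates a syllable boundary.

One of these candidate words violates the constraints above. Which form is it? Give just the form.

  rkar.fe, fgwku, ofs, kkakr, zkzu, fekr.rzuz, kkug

fgwku

rkar.fe — σ1 onset /rk/ (2C), coda /r/ ok; σ2 onset /f/, coda /∅/ ok → licit
fgwku — violates constraint 3: syllable 1 onset /fgwk/ has 4 consonants (> 3) → illicit
ofs — σ1 onset /∅/, coda /fs/ (2C) ok → licit
kkakr — σ1 onset /kk/ (2C), coda /kr/ (2C) ok → licit
zkzu — σ1 onset /zkz/ (3C), coda /∅/ ok → licit
fekr.rzuz — σ1 onset /f/, coda /kr/ (2C) ok; σ2 onset /rz/ (2C), coda /z/ ok → licit
kkug — σ1 onset /kk/ (2C), coda /g/ ok → licit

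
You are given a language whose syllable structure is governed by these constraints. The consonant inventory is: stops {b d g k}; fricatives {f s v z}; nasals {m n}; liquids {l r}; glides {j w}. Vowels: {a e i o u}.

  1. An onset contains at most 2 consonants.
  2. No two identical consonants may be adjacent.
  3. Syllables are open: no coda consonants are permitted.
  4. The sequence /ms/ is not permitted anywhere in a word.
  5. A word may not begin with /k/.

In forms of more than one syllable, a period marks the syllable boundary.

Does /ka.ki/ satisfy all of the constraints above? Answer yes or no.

/ka.ki/ — violates constraint 5: word begins with /k/ → ill-formed

no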